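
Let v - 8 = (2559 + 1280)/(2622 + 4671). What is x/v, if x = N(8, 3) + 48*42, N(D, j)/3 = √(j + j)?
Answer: 1336608/5653 + 1989*√6/5653 ≈ 237.30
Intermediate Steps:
N(D, j) = 3*√2*√j (N(D, j) = 3*√(j + j) = 3*√(2*j) = 3*(√2*√j) = 3*√2*√j)
v = 5653/663 (v = 8 + (2559 + 1280)/(2622 + 4671) = 8 + 3839/7293 = 8 + 3839*(1/7293) = 8 + 349/663 = 5653/663 ≈ 8.5264)
x = 2016 + 3*√6 (x = 3*√2*√3 + 48*42 = 3*√6 + 2016 = 2016 + 3*√6 ≈ 2023.3)
x/v = (2016 + 3*√6)/(5653/663) = (2016 + 3*√6)*(663/5653) = 1336608/5653 + 1989*√6/5653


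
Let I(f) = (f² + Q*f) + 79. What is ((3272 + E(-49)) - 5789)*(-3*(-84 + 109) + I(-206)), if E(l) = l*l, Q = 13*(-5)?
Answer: -6476280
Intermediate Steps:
Q = -65
E(l) = l²
I(f) = 79 + f² - 65*f (I(f) = (f² - 65*f) + 79 = 79 + f² - 65*f)
((3272 + E(-49)) - 5789)*(-3*(-84 + 109) + I(-206)) = ((3272 + (-49)²) - 5789)*(-3*(-84 + 109) + (79 + (-206)² - 65*(-206))) = ((3272 + 2401) - 5789)*(-3*25 + (79 + 42436 + 13390)) = (5673 - 5789)*(-75 + 55905) = -116*55830 = -6476280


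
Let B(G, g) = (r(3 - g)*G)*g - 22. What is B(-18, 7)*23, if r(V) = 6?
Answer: -17894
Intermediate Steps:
B(G, g) = -22 + 6*G*g (B(G, g) = (6*G)*g - 22 = 6*G*g - 22 = -22 + 6*G*g)
B(-18, 7)*23 = (-22 + 6*(-18)*7)*23 = (-22 - 756)*23 = -778*23 = -17894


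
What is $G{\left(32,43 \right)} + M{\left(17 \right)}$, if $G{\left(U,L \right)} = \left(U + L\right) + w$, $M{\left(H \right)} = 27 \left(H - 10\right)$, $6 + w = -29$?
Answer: $229$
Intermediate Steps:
$w = -35$ ($w = -6 - 29 = -35$)
$M{\left(H \right)} = -270 + 27 H$ ($M{\left(H \right)} = 27 \left(-10 + H\right) = -270 + 27 H$)
$G{\left(U,L \right)} = -35 + L + U$ ($G{\left(U,L \right)} = \left(U + L\right) - 35 = \left(L + U\right) - 35 = -35 + L + U$)
$G{\left(32,43 \right)} + M{\left(17 \right)} = \left(-35 + 43 + 32\right) + \left(-270 + 27 \cdot 17\right) = 40 + \left(-270 + 459\right) = 40 + 189 = 229$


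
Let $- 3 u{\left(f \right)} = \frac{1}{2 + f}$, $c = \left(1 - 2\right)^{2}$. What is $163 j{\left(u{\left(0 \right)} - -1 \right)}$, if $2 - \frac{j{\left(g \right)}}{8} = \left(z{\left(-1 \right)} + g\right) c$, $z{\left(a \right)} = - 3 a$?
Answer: $- \frac{7172}{3} \approx -2390.7$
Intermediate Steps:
$c = 1$ ($c = \left(-1\right)^{2} = 1$)
$u{\left(f \right)} = - \frac{1}{3 \left(2 + f\right)}$
$j{\left(g \right)} = -8 - 8 g$ ($j{\left(g \right)} = 16 - 8 \left(\left(-3\right) \left(-1\right) + g\right) 1 = 16 - 8 \left(3 + g\right) 1 = 16 - 8 \left(3 + g\right) = 16 - \left(24 + 8 g\right) = -8 - 8 g$)
$163 j{\left(u{\left(0 \right)} - -1 \right)} = 163 \left(-8 - 8 \left(- \frac{1}{6 + 3 \cdot 0} - -1\right)\right) = 163 \left(-8 - 8 \left(- \frac{1}{6 + 0} + 1\right)\right) = 163 \left(-8 - 8 \left(- \frac{1}{6} + 1\right)\right) = 163 \left(-8 - \frac{20}{3}\right) = 163 \left(- \frac{44}{3}\right) = - \frac{7172}{3}$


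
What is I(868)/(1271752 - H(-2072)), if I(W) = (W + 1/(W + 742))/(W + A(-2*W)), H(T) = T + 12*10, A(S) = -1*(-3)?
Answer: 465827/595375952080 ≈ 7.8241e-7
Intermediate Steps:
A(S) = 3
H(T) = 120 + T (H(T) = T + 120 = 120 + T)
I(W) = (W + 1/(742 + W))/(3 + W) (I(W) = (W + 1/(W + 742))/(W + 3) = (W + 1/(742 + W))/(3 + W))
I(868)/(1271752 - H(-2072)) = ((1 + 868**2 + 742*868)/(2226 + 868**2 + 745*868))/(1271752 - (120 - 2072)) = ((1 + 753424 + 644056)/(2226 + 753424 + 646660))/(1271752 - 1*(-1952)) = (1397481/1402310)/(1271752 + 1952) = ((1/1402310)*1397481)/1273704 = (1397481/1402310)*(1/1273704) = 465827/595375952080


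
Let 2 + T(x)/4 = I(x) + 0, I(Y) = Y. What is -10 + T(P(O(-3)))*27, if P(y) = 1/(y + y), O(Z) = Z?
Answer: -244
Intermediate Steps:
P(y) = 1/(2*y)
T(x) = -8 + 4*x (T(x) = -8 + 4*(x + 0) = -8 + 4*x)
-10 + T(P(O(-3)))*27 = -10 + (-8 + 4*((½)/(-3)))*27 = -10 + (-8 + 4*((½)*(-⅓)))*27 = -10 + (-8 + 4*(-⅙))*27 = -10 + (-8 - ⅔)*27 = -10 - 26/3*27 = -10 - 234 = -244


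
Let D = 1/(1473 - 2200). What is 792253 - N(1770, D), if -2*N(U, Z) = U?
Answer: 793138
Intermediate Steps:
D = -1/727 (D = 1/(-727) = -1/727 ≈ -0.0013755)
N(U, Z) = -U/2
792253 - N(1770, D) = 792253 - (-1)*1770/2 = 792253 - 1*(-885) = 792253 + 885 = 793138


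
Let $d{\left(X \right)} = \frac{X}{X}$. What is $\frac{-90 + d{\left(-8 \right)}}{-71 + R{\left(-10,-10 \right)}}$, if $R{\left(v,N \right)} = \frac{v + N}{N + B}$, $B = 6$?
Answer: $\frac{89}{66} \approx 1.3485$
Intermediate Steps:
$d{\left(X \right)} = 1$
$R{\left(v,N \right)} = \frac{N + v}{6 + N}$ ($R{\left(v,N \right)} = \frac{v + N}{N + 6} = \frac{N + v}{6 + N}$)
$\frac{-90 + d{\left(-8 \right)}}{-71 + R{\left(-10,-10 \right)}} = \frac{-90 + 1}{-71 + \frac{-10 - 10}{6 - 10}} = - \frac{89}{-71 + \frac{1}{-4} \left(-20\right)} = - \frac{89}{-71 - -5} = - \frac{89}{-71 + 5} = - \frac{89}{-66} = \left(-89\right) \left(- \frac{1}{66}\right) = \frac{89}{66}$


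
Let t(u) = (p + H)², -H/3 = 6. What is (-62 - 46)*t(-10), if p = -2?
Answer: -43200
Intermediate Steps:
H = -18 (H = -3*6 = -18)
t(u) = 400 (t(u) = (-2 - 18)² = (-20)² = 400)
(-62 - 46)*t(-10) = (-62 - 46)*400 = -108*400 = -43200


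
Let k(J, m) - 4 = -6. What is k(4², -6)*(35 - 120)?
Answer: 170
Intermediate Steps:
k(J, m) = -2 (k(J, m) = 4 - 6 = -2)
k(4², -6)*(35 - 120) = -2*(35 - 120) = -2*(-85) = 170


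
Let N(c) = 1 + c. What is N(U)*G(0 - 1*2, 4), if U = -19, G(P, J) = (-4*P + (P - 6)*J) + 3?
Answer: 378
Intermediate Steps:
G(P, J) = 3 - 4*P + J*(-6 + P) (G(P, J) = (-4*P + (-6 + P)*J) + 3 = (-4*P + J*(-6 + P)) + 3 = 3 - 4*P + J*(-6 + P))
N(U)*G(0 - 1*2, 4) = (1 - 19)*(3 - 6*4 - 4*(0 - 1*2) + 4*(0 - 1*2)) = -18*(3 - 24 - 4*(0 - 2) + 4*(0 - 2)) = -18*(3 - 24 - 4*(-2) + 4*(-2)) = -18*(3 - 24 + 8 - 8) = -18*(-21) = 378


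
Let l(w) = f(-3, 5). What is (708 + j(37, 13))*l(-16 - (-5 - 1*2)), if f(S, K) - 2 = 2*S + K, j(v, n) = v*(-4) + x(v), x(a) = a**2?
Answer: 1929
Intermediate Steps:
j(v, n) = v**2 - 4*v (j(v, n) = v*(-4) + v**2 = -4*v + v**2 = v**2 - 4*v)
f(S, K) = 2 + K + 2*S (f(S, K) = 2 + (2*S + K) = 2 + (K + 2*S) = 2 + K + 2*S)
l(w) = 1 (l(w) = 2 + 5 + 2*(-3) = 2 + 5 - 6 = 1)
(708 + j(37, 13))*l(-16 - (-5 - 1*2)) = (708 + 37*(-4 + 37))*1 = (708 + 37*33)*1 = (708 + 1221)*1 = 1929*1 = 1929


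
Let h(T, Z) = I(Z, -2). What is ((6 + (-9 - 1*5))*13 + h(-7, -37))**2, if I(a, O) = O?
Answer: 11236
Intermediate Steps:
h(T, Z) = -2
((6 + (-9 - 1*5))*13 + h(-7, -37))**2 = ((6 + (-9 - 1*5))*13 - 2)**2 = ((6 + (-9 - 5))*13 - 2)**2 = ((6 - 14)*13 - 2)**2 = (-8*13 - 2)**2 = (-104 - 2)**2 = (-106)**2 = 11236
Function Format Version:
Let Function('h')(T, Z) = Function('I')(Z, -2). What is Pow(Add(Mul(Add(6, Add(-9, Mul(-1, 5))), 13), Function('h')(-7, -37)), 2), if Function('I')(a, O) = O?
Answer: 11236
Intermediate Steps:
Function('h')(T, Z) = -2
Pow(Add(Mul(Add(6, Add(-9, Mul(-1, 5))), 13), Function('h')(-7, -37)), 2) = Pow(Add(Mul(Add(6, Add(-9, Mul(-1, 5))), 13), -2), 2) = Pow(Add(Mul(Add(6, Add(-9, -5)), 13), -2), 2) = Pow(Add(Mul(Add(6, -14), 13), -2), 2) = Pow(Add(Mul(-8, 13), -2), 2) = Pow(Add(-104, -2), 2) = Pow(-106, 2) = 11236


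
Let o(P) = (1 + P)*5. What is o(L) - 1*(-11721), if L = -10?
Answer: 11676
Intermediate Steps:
o(P) = 5 + 5*P
o(L) - 1*(-11721) = (5 + 5*(-10)) - 1*(-11721) = (5 - 50) + 11721 = -45 + 11721 = 11676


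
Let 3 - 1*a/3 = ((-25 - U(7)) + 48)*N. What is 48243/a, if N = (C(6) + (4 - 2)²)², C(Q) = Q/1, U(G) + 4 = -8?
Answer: -1237/269 ≈ -4.5985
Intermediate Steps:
U(G) = -12 (U(G) = -4 - 8 = -12)
C(Q) = Q (C(Q) = Q*1 = Q)
N = 100 (N = (6 + (4 - 2)²)² = (6 + 2²)² = (6 + 4)² = 10² = 100)
a = -10491 (a = 9 - 3*((-25 - 1*(-12)) + 48)*100 = 9 - 3*((-25 + 12) + 48)*100 = 9 - 3*(-13 + 48)*100 = 9 - 105*100 = 9 - 3*3500 = 9 - 10500 = -10491)
48243/a = 48243/(-10491) = 48243*(-1/10491) = -1237/269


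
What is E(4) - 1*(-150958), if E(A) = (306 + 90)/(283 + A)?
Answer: 43325342/287 ≈ 1.5096e+5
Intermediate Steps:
E(A) = 396/(283 + A)
E(4) - 1*(-150958) = 396/(283 + 4) - 1*(-150958) = 396/287 + 150958 = 43325342/287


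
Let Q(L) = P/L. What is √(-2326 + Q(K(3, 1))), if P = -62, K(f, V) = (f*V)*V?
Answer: 8*I*√330/3 ≈ 48.442*I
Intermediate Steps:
K(f, V) = f*V² (K(f, V) = (V*f)*V = f*V²)
Q(L) = -62/L
√(-2326 + Q(K(3, 1))) = √(-2326 - 62/(3*1²)) = √(-2326 - 62/(3*1)) = √(-2326 - 62/3) = √(-7040/3) = 8*I*√330/3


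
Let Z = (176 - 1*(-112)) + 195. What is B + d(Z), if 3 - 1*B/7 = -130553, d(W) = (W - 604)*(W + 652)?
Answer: 776557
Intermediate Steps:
Z = 483 (Z = (176 + 112) + 195 = 288 + 195 = 483)
d(W) = (-604 + W)*(652 + W)
B = 913892 (B = 21 - 7*(-130553) = 21 + 913871 = 913892)
B + d(Z) = 913892 + (-393808 + 483² + 48*483) = 913892 + (-393808 + 233289 + 23184) = 913892 - 137335 = 776557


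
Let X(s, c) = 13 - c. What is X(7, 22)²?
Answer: 81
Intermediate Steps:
X(7, 22)² = (13 - 1*22)² = (13 - 22)² = (-9)² = 81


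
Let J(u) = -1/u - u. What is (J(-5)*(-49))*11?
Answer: -14014/5 ≈ -2802.8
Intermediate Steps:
J(u) = -u - 1/u
(J(-5)*(-49))*11 = ((-1*(-5) - 1/(-5))*(-49))*11 = ((5 - 1*(-⅕))*(-49))*11 = ((5 + ⅕)*(-49))*11 = ((26/5)*(-49))*11 = -1274/5*11 = -14014/5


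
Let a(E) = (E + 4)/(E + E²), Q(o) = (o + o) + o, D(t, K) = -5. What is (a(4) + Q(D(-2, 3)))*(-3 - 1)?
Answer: 292/5 ≈ 58.400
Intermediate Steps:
Q(o) = 3*o (Q(o) = 2*o + o = 3*o)
a(E) = (4 + E)/(E + E²)
(a(4) + Q(D(-2, 3)))*(-3 - 1) = ((4 + 4)/(4*(1 + 4)) + 3*(-5))*(-3 - 1) = ((¼)*8/5 - 15)*(-4) = ((¼)*(⅕)*8 - 15)*(-4) = (⅖ - 15)*(-4) = -73/5*(-4) = 292/5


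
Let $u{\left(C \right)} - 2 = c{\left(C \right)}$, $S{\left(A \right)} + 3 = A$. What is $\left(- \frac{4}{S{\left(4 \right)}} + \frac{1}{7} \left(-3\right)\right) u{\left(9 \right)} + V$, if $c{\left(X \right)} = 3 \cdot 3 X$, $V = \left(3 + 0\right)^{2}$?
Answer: $- \frac{2510}{7} \approx -358.57$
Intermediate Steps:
$S{\left(A \right)} = -3 + A$
$V = 9$ ($V = 3^{2} = 9$)
$c{\left(X \right)} = 9 X$
$u{\left(C \right)} = 2 + 9 C$
$\left(- \frac{4}{S{\left(4 \right)}} + \frac{1}{7} \left(-3\right)\right) u{\left(9 \right)} + V = \left(- \frac{4}{-3 + 4} + \frac{1}{7} \left(-3\right)\right) \left(2 + 9 \cdot 9\right) + 9 = \left(- \frac{4}{1} + \frac{1}{7} \left(-3\right)\right) \left(2 + 81\right) + 9 = \left(\left(-4\right) 1 - \frac{3}{7}\right) 83 + 9 = \left(-4 - \frac{3}{7}\right) 83 + 9 = \left(- \frac{31}{7}\right) 83 + 9 = - \frac{2573}{7} + 9 = - \frac{2510}{7}$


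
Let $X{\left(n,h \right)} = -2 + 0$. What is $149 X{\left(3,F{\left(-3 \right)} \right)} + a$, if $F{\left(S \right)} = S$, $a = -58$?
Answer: $-356$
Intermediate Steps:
$X{\left(n,h \right)} = -2$
$149 X{\left(3,F{\left(-3 \right)} \right)} + a = 149 \left(-2\right) - 58 = -298 - 58 = -356$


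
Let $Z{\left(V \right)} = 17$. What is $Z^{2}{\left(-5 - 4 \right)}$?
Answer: $289$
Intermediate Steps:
$Z^{2}{\left(-5 - 4 \right)} = 17^{2} = 289$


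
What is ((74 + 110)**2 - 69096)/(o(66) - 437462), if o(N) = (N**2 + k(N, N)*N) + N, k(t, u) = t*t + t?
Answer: 8810/35297 ≈ 0.24960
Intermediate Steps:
k(t, u) = t + t**2 (k(t, u) = t**2 + t = t + t**2)
o(N) = N + N**2 + N**2*(1 + N) (o(N) = (N**2 + (N*(1 + N))*N) + N = (N**2 + N**2*(1 + N)) + N = N + N**2 + N**2*(1 + N))
((74 + 110)**2 - 69096)/(o(66) - 437462) = ((74 + 110)**2 - 69096)/(66*(1 + 66 + 66*(1 + 66)) - 437462) = (184**2 - 69096)/(66*(1 + 66 + 66*67) - 437462) = (33856 - 69096)/(66*(1 + 66 + 4422) - 437462) = -35240/(66*4489 - 437462) = -35240/(296274 - 437462) = -35240/(-141188) = -35240*(-1/141188) = 8810/35297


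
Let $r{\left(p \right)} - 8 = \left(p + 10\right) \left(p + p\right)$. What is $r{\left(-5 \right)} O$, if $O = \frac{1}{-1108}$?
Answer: $\frac{21}{554} \approx 0.037906$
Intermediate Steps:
$r{\left(p \right)} = 8 + 2 p \left(10 + p\right)$ ($r{\left(p \right)} = 8 + \left(p + 10\right) \left(p + p\right) = 8 + \left(10 + p\right) 2 p = 8 + 2 p \left(10 + p\right)$)
$O = - \frac{1}{1108} \approx -0.00090253$
$r{\left(-5 \right)} O = \left(8 + 2 \left(-5\right)^{2} + 20 \left(-5\right)\right) \left(- \frac{1}{1108}\right) = \left(8 + 2 \cdot 25 - 100\right) \left(- \frac{1}{1108}\right) = \left(8 + 50 - 100\right) \left(- \frac{1}{1108}\right) = \left(-42\right) \left(- \frac{1}{1108}\right) = \frac{21}{554}$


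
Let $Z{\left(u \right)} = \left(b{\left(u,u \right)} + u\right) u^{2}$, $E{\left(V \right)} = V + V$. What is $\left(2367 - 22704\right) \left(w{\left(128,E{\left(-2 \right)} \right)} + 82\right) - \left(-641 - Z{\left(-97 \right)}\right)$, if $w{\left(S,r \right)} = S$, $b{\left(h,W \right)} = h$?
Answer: $-6095475$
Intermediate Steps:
$E{\left(V \right)} = 2 V$
$Z{\left(u \right)} = 2 u^{3}$ ($Z{\left(u \right)} = \left(u + u\right) u^{2} = 2 u u^{2} = 2 u^{3}$)
$\left(2367 - 22704\right) \left(w{\left(128,E{\left(-2 \right)} \right)} + 82\right) - \left(-641 - Z{\left(-97 \right)}\right) = \left(2367 - 22704\right) \left(128 + 82\right) - \left(-641 - 2 \left(-97\right)^{3}\right) = \left(-20337\right) 210 - \left(-641 - 2 \left(-912673\right)\right) = -4270770 - \left(-641 - -1825346\right) = -4270770 - \left(-641 + 1825346\right) = -4270770 - 1824705 = -6095475$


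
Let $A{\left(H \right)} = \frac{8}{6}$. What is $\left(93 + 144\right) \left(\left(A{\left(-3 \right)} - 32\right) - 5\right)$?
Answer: $-8453$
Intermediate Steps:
$A{\left(H \right)} = \frac{4}{3}$ ($A{\left(H \right)} = 8 \cdot \frac{1}{6} = \frac{4}{3}$)
$\left(93 + 144\right) \left(\left(A{\left(-3 \right)} - 32\right) - 5\right) = \left(93 + 144\right) \left(\left(\frac{4}{3} - 32\right) - 5\right) = 237 \left(- \frac{92}{3} - 5\right) = 237 \left(- \frac{107}{3}\right) = -8453$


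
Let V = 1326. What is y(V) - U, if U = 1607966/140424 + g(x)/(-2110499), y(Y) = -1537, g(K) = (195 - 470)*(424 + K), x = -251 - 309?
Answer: -13497085896169/8716609164 ≈ -1548.4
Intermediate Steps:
x = -560
g(K) = -116600 - 275*K (g(K) = -275*(424 + K) = -116600 - 275*K)
U = 99657611101/8716609164 (U = 1607966/140424 + (-116600 - 275*(-560))/(-2110499) = 1607966*(1/140424) + (-116600 + 154000)*(-1/2110499) = 803983/70212 + 37400*(-1/2110499) = 803983/70212 - 2200/124147 = 99657611101/8716609164 ≈ 11.433)
y(V) - U = -1537 - 1*99657611101/8716609164 = -1537 - 99657611101/8716609164 = -13497085896169/8716609164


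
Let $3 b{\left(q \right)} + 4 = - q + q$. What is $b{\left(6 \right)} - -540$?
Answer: $\frac{1616}{3} \approx 538.67$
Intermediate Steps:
$b{\left(q \right)} = - \frac{4}{3}$ ($b{\left(q \right)} = - \frac{4}{3} + \frac{- q + q}{3} = - \frac{4}{3} + \frac{1}{3} \cdot 0 = - \frac{4}{3} + 0 = - \frac{4}{3}$)
$b{\left(6 \right)} - -540 = - \frac{4}{3} - -540 = - \frac{4}{3} + 540 = \frac{1616}{3}$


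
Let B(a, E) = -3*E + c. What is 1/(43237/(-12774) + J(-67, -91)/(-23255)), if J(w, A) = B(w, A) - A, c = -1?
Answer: -297059370/1010113397 ≈ -0.29409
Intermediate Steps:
B(a, E) = -1 - 3*E (B(a, E) = -3*E - 1 = -1 - 3*E)
J(w, A) = -1 - 4*A (J(w, A) = (-1 - 3*A) - A = -1 - 4*A)
1/(43237/(-12774) + J(-67, -91)/(-23255)) = 1/(43237/(-12774) + (-1 - 4*(-91))/(-23255)) = 1/(43237*(-1/12774) + (-1 + 364)*(-1/23255)) = 1/(-43237/12774 + 363*(-1/23255)) = 1/(-43237/12774 - 363/23255) = 1/(-1010113397/297059370) = -297059370/1010113397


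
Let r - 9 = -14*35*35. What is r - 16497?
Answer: -33638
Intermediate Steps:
r = -17141 (r = 9 - 14*35*35 = 9 - 490*35 = 9 - 17150 = -17141)
r - 16497 = -17141 - 16497 = -33638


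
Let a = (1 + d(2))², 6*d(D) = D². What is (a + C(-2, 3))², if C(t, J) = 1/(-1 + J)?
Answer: 3481/324 ≈ 10.744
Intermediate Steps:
d(D) = D²/6
a = 25/9 (a = (1 + (⅙)*2²)² = (1 + (⅙)*4)² = (1 + ⅔)² = (5/3)² = 25/9 ≈ 2.7778)
(a + C(-2, 3))² = (25/9 + 1/(-1 + 3))² = (25/9 + 1/2)² = (25/9 + ½)² = (59/18)² = 3481/324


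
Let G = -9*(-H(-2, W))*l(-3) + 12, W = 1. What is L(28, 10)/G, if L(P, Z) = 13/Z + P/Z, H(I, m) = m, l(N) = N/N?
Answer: 41/210 ≈ 0.19524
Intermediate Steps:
l(N) = 1
G = 21 (G = -9*(-1*1) + 12 = -(-9) + 12 = -9*(-1) + 12 = 9 + 12 = 21)
L(28, 10)/G = ((13 + 28)/10)/21 = ((⅒)*41)*(1/21) = (41/10)*(1/21) = 41/210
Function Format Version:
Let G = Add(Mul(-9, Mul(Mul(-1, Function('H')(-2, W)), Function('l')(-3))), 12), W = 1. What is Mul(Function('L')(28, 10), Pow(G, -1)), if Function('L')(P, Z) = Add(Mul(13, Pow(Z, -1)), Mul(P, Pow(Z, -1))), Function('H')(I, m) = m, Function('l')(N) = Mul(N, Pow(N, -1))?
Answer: Rational(41, 210) ≈ 0.19524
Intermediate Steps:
Function('l')(N) = 1
G = 21 (G = Add(Mul(-9, Mul(Mul(-1, 1), 1)), 12) = Add(Mul(-9, Mul(-1, 1)), 12) = Add(Mul(-9, -1), 12) = Add(9, 12) = 21)
Mul(Function('L')(28, 10), Pow(G, -1)) = Mul(Mul(Pow(10, -1), Add(13, 28)), Pow(21, -1)) = Mul(Mul(Rational(1, 10), 41), Rational(1, 21)) = Mul(Rational(41, 10), Rational(1, 21)) = Rational(41, 210)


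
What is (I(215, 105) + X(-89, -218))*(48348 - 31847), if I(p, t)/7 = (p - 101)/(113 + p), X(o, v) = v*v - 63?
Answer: 128443833503/164 ≈ 7.8319e+8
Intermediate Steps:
X(o, v) = -63 + v**2 (X(o, v) = v**2 - 63 = -63 + v**2)
I(p, t) = 7*(-101 + p)/(113 + p) (I(p, t) = 7*((p - 101)/(113 + p)) = 7*((-101 + p)/(113 + p)) = 7*(-101 + p)/(113 + p))
(I(215, 105) + X(-89, -218))*(48348 - 31847) = (7*(-101 + 215)/(113 + 215) + (-63 + (-218)**2))*(48348 - 31847) = (7*114/328 + (-63 + 47524))*16501 = (7*(1/328)*114 + 47461)*16501 = (399/164 + 47461)*16501 = (7784003/164)*16501 = 128443833503/164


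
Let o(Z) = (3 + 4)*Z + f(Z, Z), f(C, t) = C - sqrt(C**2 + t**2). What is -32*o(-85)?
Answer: 21760 + 2720*sqrt(2) ≈ 25607.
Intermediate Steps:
o(Z) = 8*Z - sqrt(2)*sqrt(Z**2) (o(Z) = (3 + 4)*Z + (Z - sqrt(Z**2 + Z**2)) = 7*Z + (Z - sqrt(2*Z**2)) = 7*Z + (Z - sqrt(2)*sqrt(Z**2)) = 8*Z - sqrt(2)*sqrt(Z**2))
-32*o(-85) = -32*(8*(-85) - sqrt(2)*sqrt((-85)**2)) = -32*(-680 - sqrt(2)*sqrt(7225)) = -32*(-680 - 1*sqrt(2)*85) = -32*(-680 - 85*sqrt(2)) = 21760 + 2720*sqrt(2)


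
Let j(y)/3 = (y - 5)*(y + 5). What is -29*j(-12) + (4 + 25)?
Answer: -10324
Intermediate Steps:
j(y) = 3*(-5 + y)*(5 + y) (j(y) = 3*((y - 5)*(y + 5)) = 3*((-5 + y)*(5 + y)) = 3*(-5 + y)*(5 + y))
-29*j(-12) + (4 + 25) = -29*(-75 + 3*(-12)²) + (4 + 25) = -29*(-75 + 3*144) + 29 = -29*(-75 + 432) + 29 = -29*357 + 29 = -10353 + 29 = -10324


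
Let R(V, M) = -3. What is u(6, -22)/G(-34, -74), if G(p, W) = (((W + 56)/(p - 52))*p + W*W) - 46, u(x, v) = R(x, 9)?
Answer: -43/77728 ≈ -0.00055321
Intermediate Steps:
u(x, v) = -3
G(p, W) = -46 + W² + p*(56 + W)/(-52 + p) (G(p, W) = (((56 + W)/(-52 + p))*p + W²) - 46 = (p*(56 + W)/(-52 + p) + W²) - 46 = (W² + p*(56 + W)/(-52 + p)) - 46 = -46 + W² + p*(56 + W)/(-52 + p))
u(6, -22)/G(-34, -74) = -3*(-52 - 34)/(2392 - 52*(-74)² + 10*(-34) - 74*(-34) - 34*(-74)²) = -3*(-86/(2392 - 52*5476 - 340 + 2516 - 34*5476)) = -3*(-86/(2392 - 284752 - 340 + 2516 - 186184)) = -3/((-1/86*(-466368))) = -3/233184/43 = -3*43/233184 = -43/77728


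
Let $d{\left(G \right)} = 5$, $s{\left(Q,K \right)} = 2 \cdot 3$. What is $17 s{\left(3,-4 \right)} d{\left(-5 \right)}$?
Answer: $510$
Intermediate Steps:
$s{\left(Q,K \right)} = 6$
$17 s{\left(3,-4 \right)} d{\left(-5 \right)} = 17 \cdot 6 \cdot 5 = 102 \cdot 5 = 510$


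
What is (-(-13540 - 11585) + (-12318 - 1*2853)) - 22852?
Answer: -12898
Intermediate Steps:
(-(-13540 - 11585) + (-12318 - 1*2853)) - 22852 = (-1*(-25125) + (-12318 - 2853)) - 22852 = (25125 - 15171) - 22852 = 9954 - 22852 = -12898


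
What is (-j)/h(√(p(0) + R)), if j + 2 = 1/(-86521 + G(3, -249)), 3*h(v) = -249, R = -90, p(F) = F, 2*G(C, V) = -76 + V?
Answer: -346736/14389461 ≈ -0.024097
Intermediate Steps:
G(C, V) = -38 + V/2 (G(C, V) = (-76 + V)/2 = -38 + V/2)
h(v) = -83 (h(v) = (⅓)*(-249) = -83)
j = -346736/173367 (j = -2 + 1/(-86521 + (-38 + (½)*(-249))) = -2 + 1/(-86521 + (-38 - 249/2)) = -2 + 1/(-86521 - 325/2) = -2 + 1/(-173367/2) = -2 - 2/173367 = -346736/173367 ≈ -2.0000)
(-j)/h(√(p(0) + R)) = -1*(-346736/173367)/(-83) = (346736/173367)*(-1/83) = -346736/14389461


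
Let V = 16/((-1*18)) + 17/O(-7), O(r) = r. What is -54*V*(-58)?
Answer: -72732/7 ≈ -10390.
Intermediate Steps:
V = -209/63 (V = 16/((-1*18)) + 17/(-7) = 16/(-18) + 17*(-⅐) = 16*(-1/18) - 17/7 = -8/9 - 17/7 = -209/63 ≈ -3.3175)
-54*V*(-58) = -54*(-209/63)*(-58) = (1254/7)*(-58) = -72732/7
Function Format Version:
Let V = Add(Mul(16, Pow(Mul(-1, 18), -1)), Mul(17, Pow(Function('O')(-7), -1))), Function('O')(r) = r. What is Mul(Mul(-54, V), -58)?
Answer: Rational(-72732, 7) ≈ -10390.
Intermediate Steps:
V = Rational(-209, 63) (V = Add(Mul(16, Pow(Mul(-1, 18), -1)), Mul(17, Pow(-7, -1))) = Add(Mul(16, Pow(-18, -1)), Mul(17, Rational(-1, 7))) = Add(Mul(16, Rational(-1, 18)), Rational(-17, 7)) = Add(Rational(-8, 9), Rational(-17, 7)) = Rational(-209, 63) ≈ -3.3175)
Mul(Mul(-54, V), -58) = Mul(Mul(-54, Rational(-209, 63)), -58) = Mul(Rational(1254, 7), -58) = Rational(-72732, 7)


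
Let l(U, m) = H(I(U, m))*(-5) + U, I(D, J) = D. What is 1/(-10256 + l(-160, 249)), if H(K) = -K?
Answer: -1/11216 ≈ -8.9158e-5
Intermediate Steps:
l(U, m) = 6*U (l(U, m) = -U*(-5) + U = 5*U + U = 6*U)
1/(-10256 + l(-160, 249)) = 1/(-10256 + 6*(-160)) = 1/(-10256 - 960) = 1/(-11216) = -1/11216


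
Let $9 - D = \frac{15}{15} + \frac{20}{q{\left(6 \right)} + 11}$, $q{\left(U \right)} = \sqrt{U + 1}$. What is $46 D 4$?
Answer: $\frac{63664}{57} + \frac{1840 \sqrt{7}}{57} \approx 1202.3$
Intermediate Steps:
$q{\left(U \right)} = \sqrt{1 + U}$
$D = 8 - \frac{20}{11 + \sqrt{7}}$ ($D = 9 - \left(\frac{15}{15} + \frac{20}{\sqrt{1 + 6} + 11}\right) = 9 - \left(15 \cdot \frac{1}{15} + \frac{20}{\sqrt{7} + 11}\right) = 9 - \left(1 + \frac{20}{11 + \sqrt{7}}\right) = 8 - \frac{20}{11 + \sqrt{7}} \approx 6.5343$)
$46 D 4 = 46 \left(\frac{346}{57} + \frac{10 \sqrt{7}}{57}\right) 4 = \left(\frac{15916}{57} + \frac{460 \sqrt{7}}{57}\right) 4 = \frac{63664}{57} + \frac{1840 \sqrt{7}}{57}$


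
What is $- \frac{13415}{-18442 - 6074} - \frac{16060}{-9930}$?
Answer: $\frac{17564597}{8114796} \approx 2.1645$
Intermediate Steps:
$- \frac{13415}{-18442 - 6074} - \frac{16060}{-9930} = - \frac{13415}{-18442 - 6074} - - \frac{1606}{993} = - \frac{13415}{-24516} + \frac{1606}{993} = \left(-13415\right) \left(- \frac{1}{24516}\right) + \frac{1606}{993} = \frac{13415}{24516} + \frac{1606}{993} = \frac{17564597}{8114796}$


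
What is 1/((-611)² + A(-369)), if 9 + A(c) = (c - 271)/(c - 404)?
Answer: 773/288570816 ≈ 2.6787e-6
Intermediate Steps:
A(c) = -9 + (-271 + c)/(-404 + c) (A(c) = -9 + (c - 271)/(c - 404) = -9 + (-271 + c)/(-404 + c))
1/((-611)² + A(-369)) = 1/((-611)² + (3365 - 8*(-369))/(-404 - 369)) = 1/(373321 + (3365 + 2952)/(-773)) = 1/(373321 - 1/773*6317) = 1/(373321 - 6317/773) = 1/(288570816/773) = 773/288570816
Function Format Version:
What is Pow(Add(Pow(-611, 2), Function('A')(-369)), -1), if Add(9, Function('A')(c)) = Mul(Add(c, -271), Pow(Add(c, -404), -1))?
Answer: Rational(773, 288570816) ≈ 2.6787e-6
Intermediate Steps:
Function('A')(c) = Add(-9, Mul(Pow(Add(-404, c), -1), Add(-271, c))) (Function('A')(c) = Add(-9, Mul(Add(c, -271), Pow(Add(c, -404), -1))) = Add(-9, Mul(Add(-271, c), Pow(Add(-404, c), -1))) = Add(-9, Mul(Pow(Add(-404, c), -1), Add(-271, c))))
Pow(Add(Pow(-611, 2), Function('A')(-369)), -1) = Pow(Add(Pow(-611, 2), Mul(Pow(Add(-404, -369), -1), Add(3365, Mul(-8, -369)))), -1) = Pow(Add(373321, Mul(Pow(-773, -1), Add(3365, 2952))), -1) = Pow(Add(373321, Mul(Rational(-1, 773), 6317)), -1) = Pow(Add(373321, Rational(-6317, 773)), -1) = Pow(Rational(288570816, 773), -1) = Rational(773, 288570816)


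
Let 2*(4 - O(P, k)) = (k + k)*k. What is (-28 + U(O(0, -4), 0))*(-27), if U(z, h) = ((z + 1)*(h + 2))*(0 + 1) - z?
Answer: 1026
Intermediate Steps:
O(P, k) = 4 - k**2 (O(P, k) = 4 - (k + k)*k/2 = 4 - 2*k*k/2 = 4 - k**2)
U(z, h) = -z + (1 + z)*(2 + h) (U(z, h) = ((1 + z)*(2 + h))*1 - z = (1 + z)*(2 + h) - z = -z + (1 + z)*(2 + h))
(-28 + U(O(0, -4), 0))*(-27) = (-28 + (2 + 0 + (4 - 1*(-4)**2) + 0*(4 - 1*(-4)**2)))*(-27) = (-28 + (2 + 0 + (4 - 1*16) + 0*(4 - 1*16)))*(-27) = (-28 + (2 + 0 + (4 - 16) + 0*(4 - 16)))*(-27) = (-28 + (2 + 0 - 12 + 0*(-12)))*(-27) = (-28 + (2 + 0 - 12 + 0))*(-27) = (-28 - 10)*(-27) = -38*(-27) = 1026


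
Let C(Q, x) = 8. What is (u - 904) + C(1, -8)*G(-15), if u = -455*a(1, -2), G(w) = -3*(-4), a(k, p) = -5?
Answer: 1467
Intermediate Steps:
G(w) = 12
u = 2275 (u = -455*(-5) = 2275)
(u - 904) + C(1, -8)*G(-15) = (2275 - 904) + 8*12 = 1371 + 96 = 1467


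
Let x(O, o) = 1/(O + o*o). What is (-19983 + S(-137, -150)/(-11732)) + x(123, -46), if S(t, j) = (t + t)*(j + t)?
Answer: -37506318831/1876282 ≈ -19990.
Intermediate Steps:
S(t, j) = 2*t*(j + t) (S(t, j) = (2*t)*(j + t) = 2*t*(j + t))
x(O, o) = 1/(O + o²)
(-19983 + S(-137, -150)/(-11732)) + x(123, -46) = (-19983 + (2*(-137)*(-150 - 137))/(-11732)) + 1/(123 + (-46)²) = (-19983 + (2*(-137)*(-287))*(-1/11732)) + 1/(123 + 2116) = (-19983 + 78638*(-1/11732)) + 1/2239 = (-19983 - 5617/838) + 1/2239 = -16751371/838 + 1/2239 = -37506318831/1876282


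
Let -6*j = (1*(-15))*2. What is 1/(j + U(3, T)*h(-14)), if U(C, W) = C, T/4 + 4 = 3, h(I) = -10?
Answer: -1/25 ≈ -0.040000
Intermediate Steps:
T = -4 (T = -16 + 4*3 = -16 + 12 = -4)
j = 5 (j = -1*(-15)*2/6 = -(-5)*2/2 = -⅙*(-30) = 5)
1/(j + U(3, T)*h(-14)) = 1/(5 + 3*(-10)) = 1/(5 - 30) = 1/(-25) = -1/25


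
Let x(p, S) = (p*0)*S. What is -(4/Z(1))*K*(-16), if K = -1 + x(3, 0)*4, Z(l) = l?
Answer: -64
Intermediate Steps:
x(p, S) = 0 (x(p, S) = 0*S = 0)
K = -1 (K = -1 + 0*4 = -1 + 0 = -1)
-(4/Z(1))*K*(-16) = -(4/1)*(-1)*(-16) = -(4*1)*(-1)*(-16) = -4*(-1)*(-16) = -(-4)*(-16) = -1*64 = -64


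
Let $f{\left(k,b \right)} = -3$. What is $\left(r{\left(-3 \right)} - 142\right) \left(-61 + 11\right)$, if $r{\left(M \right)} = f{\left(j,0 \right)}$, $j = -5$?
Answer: $7250$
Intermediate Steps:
$r{\left(M \right)} = -3$
$\left(r{\left(-3 \right)} - 142\right) \left(-61 + 11\right) = \left(-3 - 142\right) \left(-61 + 11\right) = \left(-145\right) \left(-50\right) = 7250$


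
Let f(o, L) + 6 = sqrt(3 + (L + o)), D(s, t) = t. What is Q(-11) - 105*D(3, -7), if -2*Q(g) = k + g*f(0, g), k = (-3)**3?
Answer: 1431/2 + 11*I*sqrt(2) ≈ 715.5 + 15.556*I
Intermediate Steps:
f(o, L) = -6 + sqrt(3 + L + o) (f(o, L) = -6 + sqrt(3 + (L + o)) = -6 + sqrt(3 + L + o))
k = -27
Q(g) = 27/2 - g*(-6 + sqrt(3 + g))/2 (Q(g) = -(-27 + g*(-6 + sqrt(3 + g + 0)))/2 = -(-27 + g*(-6 + sqrt(3 + g)))/2 = 27/2 - g*(-6 + sqrt(3 + g))/2)
Q(-11) - 105*D(3, -7) = (27/2 - 1/2*(-11)*(-6 + sqrt(3 - 11))) - 105*(-7) = (27/2 - 1/2*(-11)*(-6 + sqrt(-8))) + 735 = (27/2 - 1/2*(-11)*(-6 + 2*I*sqrt(2))) + 735 = (27/2 + (-33 + 11*I*sqrt(2))) + 735 = (-39/2 + 11*I*sqrt(2)) + 735 = 1431/2 + 11*I*sqrt(2)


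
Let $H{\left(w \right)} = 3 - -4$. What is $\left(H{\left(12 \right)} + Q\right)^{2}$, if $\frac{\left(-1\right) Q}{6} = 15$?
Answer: $6889$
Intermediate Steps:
$Q = -90$ ($Q = \left(-6\right) 15 = -90$)
$H{\left(w \right)} = 7$ ($H{\left(w \right)} = 3 + 4 = 7$)
$\left(H{\left(12 \right)} + Q\right)^{2} = \left(7 - 90\right)^{2} = \left(-83\right)^{2} = 6889$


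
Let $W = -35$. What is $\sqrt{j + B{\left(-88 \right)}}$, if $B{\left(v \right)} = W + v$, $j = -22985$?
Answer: $2 i \sqrt{5777} \approx 152.01 i$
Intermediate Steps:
$B{\left(v \right)} = -35 + v$
$\sqrt{j + B{\left(-88 \right)}} = \sqrt{-22985 - 123} = \sqrt{-23108} = 2 i \sqrt{5777}$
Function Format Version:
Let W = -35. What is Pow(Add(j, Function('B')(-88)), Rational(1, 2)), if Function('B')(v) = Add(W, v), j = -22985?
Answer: Mul(2, I, Pow(5777, Rational(1, 2))) ≈ Mul(152.01, I)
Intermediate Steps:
Function('B')(v) = Add(-35, v)
Pow(Add(j, Function('B')(-88)), Rational(1, 2)) = Pow(Add(-22985, Add(-35, -88)), Rational(1, 2)) = Pow(Add(-22985, -123), Rational(1, 2)) = Pow(-23108, Rational(1, 2)) = Mul(2, I, Pow(5777, Rational(1, 2)))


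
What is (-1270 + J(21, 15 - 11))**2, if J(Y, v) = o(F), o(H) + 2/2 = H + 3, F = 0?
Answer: 1607824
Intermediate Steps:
o(H) = 2 + H (o(H) = -1 + (H + 3) = -1 + (3 + H) = 2 + H)
J(Y, v) = 2 (J(Y, v) = 2 + 0 = 2)
(-1270 + J(21, 15 - 11))**2 = (-1270 + 2)**2 = (-1268)**2 = 1607824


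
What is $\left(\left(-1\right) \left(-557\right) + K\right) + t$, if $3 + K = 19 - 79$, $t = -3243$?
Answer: $-2749$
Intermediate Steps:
$K = -63$ ($K = -3 + \left(19 - 79\right) = -3 - 60 = -63$)
$\left(\left(-1\right) \left(-557\right) + K\right) + t = \left(\left(-1\right) \left(-557\right) - 63\right) - 3243 = \left(557 - 63\right) - 3243 = 494 - 3243 = -2749$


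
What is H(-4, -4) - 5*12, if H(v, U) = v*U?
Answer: -44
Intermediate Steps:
H(v, U) = U*v
H(-4, -4) - 5*12 = -4*(-4) - 5*12 = 16 - 60 = -44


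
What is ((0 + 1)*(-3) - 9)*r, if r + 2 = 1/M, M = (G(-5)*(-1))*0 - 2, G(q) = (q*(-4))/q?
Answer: 30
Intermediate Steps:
G(q) = -4 (G(q) = (-4*q)/q = -4)
M = -2 (M = -4*(-1)*0 - 2 = 4*0 - 2 = 0 - 2 = -2)
r = -5/2 (r = -2 + 1/(-2) = -2 - ½ = -5/2 ≈ -2.5000)
((0 + 1)*(-3) - 9)*r = ((0 + 1)*(-3) - 9)*(-5/2) = (1*(-3) - 9)*(-5/2) = (-3 - 9)*(-5/2) = -12*(-5/2) = 30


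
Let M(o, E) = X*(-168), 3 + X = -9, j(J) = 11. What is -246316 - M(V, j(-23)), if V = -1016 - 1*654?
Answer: -248332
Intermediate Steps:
X = -12 (X = -3 - 9 = -12)
V = -1670 (V = -1016 - 654 = -1670)
M(o, E) = 2016 (M(o, E) = -12*(-168) = 2016)
-246316 - M(V, j(-23)) = -246316 - 1*2016 = -246316 - 2016 = -248332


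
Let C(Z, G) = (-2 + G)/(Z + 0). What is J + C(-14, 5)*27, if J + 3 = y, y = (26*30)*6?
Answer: 65397/14 ≈ 4671.2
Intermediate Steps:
C(Z, G) = (-2 + G)/Z
y = 4680 (y = 780*6 = 4680)
J = 4677 (J = -3 + 4680 = 4677)
J + C(-14, 5)*27 = 4677 + ((-2 + 5)/(-14))*27 = 4677 - 1/14*3*27 = 4677 - 3/14*27 = 4677 - 81/14 = 65397/14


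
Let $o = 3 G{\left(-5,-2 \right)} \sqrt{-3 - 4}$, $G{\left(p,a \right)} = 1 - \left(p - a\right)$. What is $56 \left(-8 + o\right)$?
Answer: $-448 + 672 i \sqrt{7} \approx -448.0 + 1777.9 i$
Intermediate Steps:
$G{\left(p,a \right)} = 1 + a - p$ ($G{\left(p,a \right)} = 1 + \left(a - p\right) = 1 + a - p$)
$o = 12 i \sqrt{7}$ ($o = 3 \left(1 - 2 - -5\right) \sqrt{-3 - 4} = 3 \left(1 - 2 + 5\right) \sqrt{-7} = 3 \cdot 4 i \sqrt{7} = 12 i \sqrt{7} \approx 31.749 i$)
$56 \left(-8 + o\right) = 56 \left(-8 + 12 i \sqrt{7}\right) = -448 + 672 i \sqrt{7}$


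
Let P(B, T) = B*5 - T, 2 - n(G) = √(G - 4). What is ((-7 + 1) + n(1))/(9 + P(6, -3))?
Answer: -2/21 - I*√3/42 ≈ -0.095238 - 0.041239*I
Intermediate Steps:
n(G) = 2 - √(-4 + G) (n(G) = 2 - √(G - 4) = 2 - √(-4 + G))
P(B, T) = -T + 5*B (P(B, T) = 5*B - T = -T + 5*B)
((-7 + 1) + n(1))/(9 + P(6, -3)) = ((-7 + 1) + (2 - √(-4 + 1)))/(9 + (-1*(-3) + 5*6)) = (-6 + (2 - √(-3)))/(9 + (3 + 30)) = (-6 + (2 - I*√3))/(9 + 33) = (-6 + (2 - I*√3))/42 = (-4 - I*√3)/42 = -2/21 - I*√3/42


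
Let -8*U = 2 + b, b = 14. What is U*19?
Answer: -38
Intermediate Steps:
U = -2 (U = -(2 + 14)/8 = -1/8*16 = -2)
U*19 = -2*19 = -38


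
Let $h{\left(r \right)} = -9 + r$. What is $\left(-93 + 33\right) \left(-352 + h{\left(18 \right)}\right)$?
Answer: $20580$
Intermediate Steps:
$\left(-93 + 33\right) \left(-352 + h{\left(18 \right)}\right) = \left(-93 + 33\right) \left(-352 + \left(-9 + 18\right)\right) = - 60 \left(-352 + 9\right) = \left(-60\right) \left(-343\right) = 20580$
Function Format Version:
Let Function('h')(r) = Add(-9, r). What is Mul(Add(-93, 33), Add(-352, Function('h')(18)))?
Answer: 20580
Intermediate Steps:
Mul(Add(-93, 33), Add(-352, Function('h')(18))) = Mul(Add(-93, 33), Add(-352, Add(-9, 18))) = Mul(-60, Add(-352, 9)) = Mul(-60, -343) = 20580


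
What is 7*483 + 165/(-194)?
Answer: 655749/194 ≈ 3380.1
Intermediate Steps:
7*483 + 165/(-194) = 3381 + 165*(-1/194) = 3381 - 165/194 = 655749/194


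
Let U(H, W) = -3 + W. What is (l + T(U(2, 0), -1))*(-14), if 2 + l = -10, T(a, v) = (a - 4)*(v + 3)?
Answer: 364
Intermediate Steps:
T(a, v) = (-4 + a)*(3 + v)
l = -12 (l = -2 - 10 = -12)
(l + T(U(2, 0), -1))*(-14) = (-12 + (-12 - 4*(-1) + 3*(-3 + 0) + (-3 + 0)*(-1)))*(-14) = (-12 + (-12 + 4 + 3*(-3) - 3*(-1)))*(-14) = (-12 + (-12 + 4 - 9 + 3))*(-14) = (-12 - 14)*(-14) = -26*(-14) = 364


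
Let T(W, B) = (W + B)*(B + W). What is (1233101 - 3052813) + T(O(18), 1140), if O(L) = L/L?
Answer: -517831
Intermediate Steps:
O(L) = 1
T(W, B) = (B + W)² (T(W, B) = (B + W)*(B + W) = (B + W)²)
(1233101 - 3052813) + T(O(18), 1140) = (1233101 - 3052813) + (1140 + 1)² = -1819712 + 1141² = -1819712 + 1301881 = -517831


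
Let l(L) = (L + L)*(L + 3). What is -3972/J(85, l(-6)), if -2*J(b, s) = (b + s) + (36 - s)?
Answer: 7944/121 ≈ 65.653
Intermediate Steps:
l(L) = 2*L*(3 + L) (l(L) = (2*L)*(3 + L) = 2*L*(3 + L))
J(b, s) = -18 - b/2 (J(b, s) = -((b + s) + (36 - s))/2 = -(36 + b)/2 = -18 - b/2)
-3972/J(85, l(-6)) = -3972/(-18 - 1/2*85) = -3972/(-18 - 85/2) = -3972/(-121/2) = -3972*(-2/121) = 7944/121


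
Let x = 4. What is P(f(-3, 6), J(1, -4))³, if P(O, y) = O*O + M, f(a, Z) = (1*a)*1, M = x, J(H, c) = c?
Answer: 2197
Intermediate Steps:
M = 4
f(a, Z) = a (f(a, Z) = a*1 = a)
P(O, y) = 4 + O² (P(O, y) = O*O + 4 = O² + 4 = 4 + O²)
P(f(-3, 6), J(1, -4))³ = (4 + (-3)²)³ = (4 + 9)³ = 13³ = 2197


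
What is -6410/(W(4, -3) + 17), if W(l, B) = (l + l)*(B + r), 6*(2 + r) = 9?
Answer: 6410/11 ≈ 582.73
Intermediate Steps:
r = -½ (r = -2 + (⅙)*9 = -2 + 3/2 = -½ ≈ -0.50000)
W(l, B) = 2*l*(-½ + B) (W(l, B) = (l + l)*(B - ½) = (2*l)*(-½ + B) = 2*l*(-½ + B))
-6410/(W(4, -3) + 17) = -6410/(4*(-1 + 2*(-3)) + 17) = -6410/(4*(-1 - 6) + 17) = -6410/(4*(-7) + 17) = -6410/(-28 + 17) = -6410/(-11) = -6410*(-1/11) = 6410/11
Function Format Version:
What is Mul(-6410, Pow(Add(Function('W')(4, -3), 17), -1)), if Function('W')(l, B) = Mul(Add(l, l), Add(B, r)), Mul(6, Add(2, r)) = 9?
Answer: Rational(6410, 11) ≈ 582.73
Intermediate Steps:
r = Rational(-1, 2) (r = Add(-2, Mul(Rational(1, 6), 9)) = Add(-2, Rational(3, 2)) = Rational(-1, 2) ≈ -0.50000)
Function('W')(l, B) = Mul(2, l, Add(Rational(-1, 2), B)) (Function('W')(l, B) = Mul(Add(l, l), Add(B, Rational(-1, 2))) = Mul(Mul(2, l), Add(Rational(-1, 2), B)) = Mul(2, l, Add(Rational(-1, 2), B)))
Mul(-6410, Pow(Add(Function('W')(4, -3), 17), -1)) = Mul(-6410, Pow(Add(Mul(4, Add(-1, Mul(2, -3))), 17), -1)) = Mul(-6410, Pow(Add(Mul(4, Add(-1, -6)), 17), -1)) = Mul(-6410, Pow(Add(Mul(4, -7), 17), -1)) = Mul(-6410, Pow(Add(-28, 17), -1)) = Mul(-6410, Pow(-11, -1)) = Mul(-6410, Rational(-1, 11)) = Rational(6410, 11)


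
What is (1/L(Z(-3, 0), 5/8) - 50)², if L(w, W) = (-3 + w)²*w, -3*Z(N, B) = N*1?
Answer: 39601/16 ≈ 2475.1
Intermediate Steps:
Z(N, B) = -N/3
L(w, W) = w*(-3 + w)²
(1/L(Z(-3, 0), 5/8) - 50)² = (1/((-⅓*(-3))*(-3 - ⅓*(-3))²) - 50)² = (1/(1*(-3 + 1)²) - 50)² = (1/(1*(-2)²) - 50)² = (1/(1*4) - 50)² = (1/4 - 50)² = (¼ - 50)² = (-199/4)² = 39601/16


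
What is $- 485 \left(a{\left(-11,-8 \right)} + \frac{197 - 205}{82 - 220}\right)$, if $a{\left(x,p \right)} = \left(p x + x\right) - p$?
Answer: $- \frac{2846465}{69} \approx -41253.0$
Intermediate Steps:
$a{\left(x,p \right)} = x - p + p x$ ($a{\left(x,p \right)} = \left(x + p x\right) - p = x - p + p x$)
$- 485 \left(a{\left(-11,-8 \right)} + \frac{197 - 205}{82 - 220}\right) = - 485 \left(\left(-11 - -8 - -88\right) + \frac{197 - 205}{82 - 220}\right) = - 485 \left(\left(-11 + 8 + 88\right) - \frac{8}{-138}\right) = - 485 \left(85 - - \frac{4}{69}\right) = - 485 \left(85 + \frac{4}{69}\right) = \left(-485\right) \frac{5869}{69} = - \frac{2846465}{69}$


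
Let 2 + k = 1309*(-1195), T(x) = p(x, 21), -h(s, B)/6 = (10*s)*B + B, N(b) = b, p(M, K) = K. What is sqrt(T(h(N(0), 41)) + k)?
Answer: 6*I*sqrt(43451) ≈ 1250.7*I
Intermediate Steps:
h(s, B) = -6*B - 60*B*s (h(s, B) = -6*((10*s)*B + B) = -6*(10*B*s + B) = -6*(B + 10*B*s) = -6*B - 60*B*s)
T(x) = 21
k = -1564257 (k = -2 + 1309*(-1195) = -2 - 1564255 = -1564257)
sqrt(T(h(N(0), 41)) + k) = sqrt(21 - 1564257) = sqrt(-1564236) = 6*I*sqrt(43451)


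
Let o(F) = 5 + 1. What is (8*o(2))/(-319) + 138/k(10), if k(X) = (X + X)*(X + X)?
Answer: 12411/63800 ≈ 0.19453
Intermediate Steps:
k(X) = 4*X² (k(X) = (2*X)*(2*X) = 4*X²)
o(F) = 6
(8*o(2))/(-319) + 138/k(10) = (8*6)/(-319) + 138/((4*10²)) = 48*(-1/319) + 138/((4*100)) = -48/319 + 138/400 = -48/319 + 138*(1/400) = -48/319 + 69/200 = 12411/63800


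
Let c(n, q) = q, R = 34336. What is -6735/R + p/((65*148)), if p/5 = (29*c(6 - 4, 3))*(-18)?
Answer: -450867/446368 ≈ -1.0101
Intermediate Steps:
p = -7830 (p = 5*((29*3)*(-18)) = 5*(87*(-18)) = 5*(-1566) = -7830)
-6735/R + p/((65*148)) = -6735/34336 - 7830/(65*148) = -6735*1/34336 - 7830/9620 = -6735/34336 - 7830*1/9620 = -6735/34336 - 783/962 = -450867/446368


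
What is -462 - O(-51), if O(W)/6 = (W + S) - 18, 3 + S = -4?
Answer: -6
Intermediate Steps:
S = -7 (S = -3 - 4 = -7)
O(W) = -150 + 6*W (O(W) = 6*((W - 7) - 18) = 6*((-7 + W) - 18) = 6*(-25 + W) = -150 + 6*W)
-462 - O(-51) = -462 - (-150 + 6*(-51)) = -462 - (-150 - 306) = -462 - 1*(-456) = -462 + 456 = -6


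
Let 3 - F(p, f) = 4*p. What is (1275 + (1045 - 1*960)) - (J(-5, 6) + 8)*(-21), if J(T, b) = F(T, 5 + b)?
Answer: 2011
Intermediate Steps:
F(p, f) = 3 - 4*p
J(T, b) = 3 - 4*T
(1275 + (1045 - 1*960)) - (J(-5, 6) + 8)*(-21) = (1275 + (1045 - 1*960)) - ((3 - 4*(-5)) + 8)*(-21) = (1275 + (1045 - 960)) - ((3 + 20) + 8)*(-21) = (1275 + 85) - (23 + 8)*(-21) = 1360 - 31*(-21) = 1360 - 1*(-651) = 1360 + 651 = 2011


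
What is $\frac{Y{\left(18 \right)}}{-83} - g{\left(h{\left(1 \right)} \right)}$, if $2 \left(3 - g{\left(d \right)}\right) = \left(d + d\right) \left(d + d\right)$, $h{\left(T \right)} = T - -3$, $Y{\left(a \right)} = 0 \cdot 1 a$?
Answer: $29$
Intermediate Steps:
$Y{\left(a \right)} = 0$ ($Y{\left(a \right)} = 0 a = 0$)
$h{\left(T \right)} = 3 + T$ ($h{\left(T \right)} = T + 3 = 3 + T$)
$g{\left(d \right)} = 3 - 2 d^{2}$ ($g{\left(d \right)} = 3 - \frac{\left(d + d\right) \left(d + d\right)}{2} = 3 - \frac{2 d 2 d}{2} = 3 - \frac{4 d^{2}}{2} = 3 - 2 d^{2}$)
$\frac{Y{\left(18 \right)}}{-83} - g{\left(h{\left(1 \right)} \right)} = \frac{0}{-83} - \left(3 - 2 \left(3 + 1\right)^{2}\right) = 0 \left(- \frac{1}{83}\right) - \left(3 - 2 \cdot 4^{2}\right) = 0 - \left(3 - 32\right) = 0 - -29 = 0 + 29 = 29$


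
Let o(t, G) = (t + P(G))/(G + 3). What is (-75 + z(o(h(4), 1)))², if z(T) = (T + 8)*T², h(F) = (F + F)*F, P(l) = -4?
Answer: 435600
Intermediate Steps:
h(F) = 2*F² (h(F) = (2*F)*F = 2*F²)
o(t, G) = (-4 + t)/(3 + G) (o(t, G) = (t - 4)/(G + 3) = (-4 + t)/(3 + G))
z(T) = T²*(8 + T) (z(T) = (8 + T)*T² = T²*(8 + T))
(-75 + z(o(h(4), 1)))² = (-75 + ((-4 + 2*4²)/(3 + 1))²*(8 + (-4 + 2*4²)/(3 + 1)))² = (-75 + ((-4 + 2*16)/4)²*(8 + (-4 + 2*16)/4))² = (-75 + ((-4 + 32)/4)²*(8 + (-4 + 32)/4))² = (-75 + ((¼)*28)²*(8 + (¼)*28))² = (-75 + 7²*(8 + 7))² = (-75 + 49*15)² = (-75 + 735)² = 660² = 435600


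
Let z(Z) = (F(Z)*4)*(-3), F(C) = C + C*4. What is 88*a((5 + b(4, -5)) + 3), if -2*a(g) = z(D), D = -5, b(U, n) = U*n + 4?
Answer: -13200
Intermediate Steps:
b(U, n) = 4 + U*n
F(C) = 5*C (F(C) = C + 4*C = 5*C)
z(Z) = -60*Z (z(Z) = ((5*Z)*4)*(-3) = (20*Z)*(-3) = -60*Z)
a(g) = -150 (a(g) = -(-30)*(-5) = -½*300 = -150)
88*a((5 + b(4, -5)) + 3) = 88*(-150) = -13200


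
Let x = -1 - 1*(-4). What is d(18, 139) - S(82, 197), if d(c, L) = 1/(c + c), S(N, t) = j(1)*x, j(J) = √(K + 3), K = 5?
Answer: 1/36 - 6*√2 ≈ -8.4575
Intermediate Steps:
x = 3 (x = -1 + 4 = 3)
j(J) = 2*√2 (j(J) = √(5 + 3) = √8 = 2*√2)
S(N, t) = 6*√2 (S(N, t) = (2*√2)*3 = 6*√2)
d(c, L) = 1/(2*c)
d(18, 139) - S(82, 197) = (½)/18 - 6*√2 = (½)*(1/18) - 6*√2 = 1/36 - 6*√2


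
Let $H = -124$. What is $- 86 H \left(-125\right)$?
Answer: $-1333000$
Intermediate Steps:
$- 86 H \left(-125\right) = \left(-86\right) \left(-124\right) \left(-125\right) = 10664 \left(-125\right) = -1333000$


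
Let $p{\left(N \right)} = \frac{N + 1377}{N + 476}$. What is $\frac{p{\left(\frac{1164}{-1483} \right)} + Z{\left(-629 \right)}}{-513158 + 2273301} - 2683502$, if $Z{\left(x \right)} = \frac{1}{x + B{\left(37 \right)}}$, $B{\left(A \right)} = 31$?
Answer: $- \frac{995296441944045381615}{370894615299208} \approx -2.6835 \cdot 10^{6}$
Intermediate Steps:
$p{\left(N \right)} = \frac{1377 + N}{476 + N}$
$Z{\left(x \right)} = \frac{1}{31 + x}$ ($Z{\left(x \right)} = \frac{1}{x + 31} = \frac{1}{31 + x}$)
$\frac{p{\left(\frac{1164}{-1483} \right)} + Z{\left(-629 \right)}}{-513158 + 2273301} - 2683502 = \frac{\frac{1377 + \frac{1164}{-1483}}{476 + \frac{1164}{-1483}} + \frac{1}{31 - 629}}{-513158 + 2273301} - 2683502 = \frac{\frac{1377 + 1164 \left(- \frac{1}{1483}\right)}{476 + 1164 \left(- \frac{1}{1483}\right)} + \frac{1}{-598}}{1760143} - 2683502 = \left(\frac{1377 - \frac{1164}{1483}}{476 - \frac{1164}{1483}} - \frac{1}{598}\right) \frac{1}{1760143} - 2683502 = \left(\frac{1}{\frac{704744}{1483}} \cdot \frac{2040927}{1483} - \frac{1}{598}\right) \frac{1}{1760143} - 2683502 = \left(\frac{1483}{704744} \cdot \frac{2040927}{1483} - \frac{1}{598}\right) \frac{1}{1760143} - 2683502 = \left(\frac{2040927}{704744} - \frac{1}{598}\right) \frac{1}{1760143} - 2683502 = \frac{609884801}{210718456} \cdot \frac{1}{1760143} - 2683502 = \frac{609884801}{370894615299208} - 2683502 = - \frac{995296441944045381615}{370894615299208}$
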